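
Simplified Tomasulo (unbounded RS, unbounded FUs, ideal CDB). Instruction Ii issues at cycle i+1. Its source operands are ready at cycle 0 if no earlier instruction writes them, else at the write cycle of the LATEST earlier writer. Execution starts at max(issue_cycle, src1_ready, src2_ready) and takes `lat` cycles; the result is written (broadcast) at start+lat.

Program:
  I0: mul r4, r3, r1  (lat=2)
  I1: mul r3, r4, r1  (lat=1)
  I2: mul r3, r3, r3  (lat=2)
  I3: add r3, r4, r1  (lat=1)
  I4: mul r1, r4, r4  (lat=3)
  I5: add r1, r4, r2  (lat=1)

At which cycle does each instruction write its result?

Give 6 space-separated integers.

I0 mul r4: issue@1 deps=(None,None) exec_start@1 write@3
I1 mul r3: issue@2 deps=(0,None) exec_start@3 write@4
I2 mul r3: issue@3 deps=(1,1) exec_start@4 write@6
I3 add r3: issue@4 deps=(0,None) exec_start@4 write@5
I4 mul r1: issue@5 deps=(0,0) exec_start@5 write@8
I5 add r1: issue@6 deps=(0,None) exec_start@6 write@7

Answer: 3 4 6 5 8 7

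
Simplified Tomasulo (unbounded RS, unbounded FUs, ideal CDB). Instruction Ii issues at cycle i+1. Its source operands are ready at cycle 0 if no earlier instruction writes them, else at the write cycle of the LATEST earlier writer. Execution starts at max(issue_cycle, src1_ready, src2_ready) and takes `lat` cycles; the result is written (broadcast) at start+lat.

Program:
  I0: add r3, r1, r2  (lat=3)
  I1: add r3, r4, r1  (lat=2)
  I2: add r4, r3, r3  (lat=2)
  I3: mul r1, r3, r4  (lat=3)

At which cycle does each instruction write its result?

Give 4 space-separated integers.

Answer: 4 4 6 9

Derivation:
I0 add r3: issue@1 deps=(None,None) exec_start@1 write@4
I1 add r3: issue@2 deps=(None,None) exec_start@2 write@4
I2 add r4: issue@3 deps=(1,1) exec_start@4 write@6
I3 mul r1: issue@4 deps=(1,2) exec_start@6 write@9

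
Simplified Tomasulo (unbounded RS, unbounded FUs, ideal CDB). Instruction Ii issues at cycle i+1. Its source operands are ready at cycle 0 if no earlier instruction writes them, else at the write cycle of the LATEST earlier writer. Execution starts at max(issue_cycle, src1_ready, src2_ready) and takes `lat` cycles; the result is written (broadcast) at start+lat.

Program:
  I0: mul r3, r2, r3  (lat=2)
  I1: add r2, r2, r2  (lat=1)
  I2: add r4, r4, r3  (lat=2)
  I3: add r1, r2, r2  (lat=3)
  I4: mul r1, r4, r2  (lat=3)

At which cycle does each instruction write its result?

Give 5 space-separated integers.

Answer: 3 3 5 7 8

Derivation:
I0 mul r3: issue@1 deps=(None,None) exec_start@1 write@3
I1 add r2: issue@2 deps=(None,None) exec_start@2 write@3
I2 add r4: issue@3 deps=(None,0) exec_start@3 write@5
I3 add r1: issue@4 deps=(1,1) exec_start@4 write@7
I4 mul r1: issue@5 deps=(2,1) exec_start@5 write@8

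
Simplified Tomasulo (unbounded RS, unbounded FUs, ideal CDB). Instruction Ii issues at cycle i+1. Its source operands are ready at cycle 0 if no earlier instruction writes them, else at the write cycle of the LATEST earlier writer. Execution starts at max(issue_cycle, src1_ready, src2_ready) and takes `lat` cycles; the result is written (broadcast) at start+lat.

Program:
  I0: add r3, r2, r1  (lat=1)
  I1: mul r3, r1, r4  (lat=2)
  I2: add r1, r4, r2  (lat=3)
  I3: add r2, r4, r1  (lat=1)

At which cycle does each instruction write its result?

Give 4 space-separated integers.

Answer: 2 4 6 7

Derivation:
I0 add r3: issue@1 deps=(None,None) exec_start@1 write@2
I1 mul r3: issue@2 deps=(None,None) exec_start@2 write@4
I2 add r1: issue@3 deps=(None,None) exec_start@3 write@6
I3 add r2: issue@4 deps=(None,2) exec_start@6 write@7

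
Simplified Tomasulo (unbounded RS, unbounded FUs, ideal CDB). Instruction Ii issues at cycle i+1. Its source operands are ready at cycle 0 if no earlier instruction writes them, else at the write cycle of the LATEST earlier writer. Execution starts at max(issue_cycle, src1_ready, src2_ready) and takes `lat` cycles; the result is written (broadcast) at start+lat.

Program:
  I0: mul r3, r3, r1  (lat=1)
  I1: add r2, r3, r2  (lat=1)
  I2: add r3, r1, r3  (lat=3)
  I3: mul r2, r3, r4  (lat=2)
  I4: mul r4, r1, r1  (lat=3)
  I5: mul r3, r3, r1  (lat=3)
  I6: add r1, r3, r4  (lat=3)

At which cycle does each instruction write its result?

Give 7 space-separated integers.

Answer: 2 3 6 8 8 9 12

Derivation:
I0 mul r3: issue@1 deps=(None,None) exec_start@1 write@2
I1 add r2: issue@2 deps=(0,None) exec_start@2 write@3
I2 add r3: issue@3 deps=(None,0) exec_start@3 write@6
I3 mul r2: issue@4 deps=(2,None) exec_start@6 write@8
I4 mul r4: issue@5 deps=(None,None) exec_start@5 write@8
I5 mul r3: issue@6 deps=(2,None) exec_start@6 write@9
I6 add r1: issue@7 deps=(5,4) exec_start@9 write@12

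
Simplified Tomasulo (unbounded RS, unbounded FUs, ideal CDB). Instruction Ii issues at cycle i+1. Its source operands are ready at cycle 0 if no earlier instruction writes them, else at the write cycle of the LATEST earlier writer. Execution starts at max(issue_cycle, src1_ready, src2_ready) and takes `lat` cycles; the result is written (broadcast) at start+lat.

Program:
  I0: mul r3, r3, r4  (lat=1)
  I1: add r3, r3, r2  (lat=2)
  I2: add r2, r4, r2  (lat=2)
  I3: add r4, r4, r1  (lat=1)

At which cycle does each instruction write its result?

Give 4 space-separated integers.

Answer: 2 4 5 5

Derivation:
I0 mul r3: issue@1 deps=(None,None) exec_start@1 write@2
I1 add r3: issue@2 deps=(0,None) exec_start@2 write@4
I2 add r2: issue@3 deps=(None,None) exec_start@3 write@5
I3 add r4: issue@4 deps=(None,None) exec_start@4 write@5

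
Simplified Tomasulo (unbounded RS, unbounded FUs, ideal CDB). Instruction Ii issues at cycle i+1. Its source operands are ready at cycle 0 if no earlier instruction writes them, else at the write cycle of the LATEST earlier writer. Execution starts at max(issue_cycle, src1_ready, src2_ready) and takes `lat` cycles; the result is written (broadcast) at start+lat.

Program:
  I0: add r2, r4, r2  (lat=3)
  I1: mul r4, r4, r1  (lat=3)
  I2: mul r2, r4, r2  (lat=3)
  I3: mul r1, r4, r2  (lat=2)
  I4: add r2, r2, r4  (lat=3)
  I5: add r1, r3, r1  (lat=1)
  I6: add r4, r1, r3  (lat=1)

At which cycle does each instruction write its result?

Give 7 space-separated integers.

Answer: 4 5 8 10 11 11 12

Derivation:
I0 add r2: issue@1 deps=(None,None) exec_start@1 write@4
I1 mul r4: issue@2 deps=(None,None) exec_start@2 write@5
I2 mul r2: issue@3 deps=(1,0) exec_start@5 write@8
I3 mul r1: issue@4 deps=(1,2) exec_start@8 write@10
I4 add r2: issue@5 deps=(2,1) exec_start@8 write@11
I5 add r1: issue@6 deps=(None,3) exec_start@10 write@11
I6 add r4: issue@7 deps=(5,None) exec_start@11 write@12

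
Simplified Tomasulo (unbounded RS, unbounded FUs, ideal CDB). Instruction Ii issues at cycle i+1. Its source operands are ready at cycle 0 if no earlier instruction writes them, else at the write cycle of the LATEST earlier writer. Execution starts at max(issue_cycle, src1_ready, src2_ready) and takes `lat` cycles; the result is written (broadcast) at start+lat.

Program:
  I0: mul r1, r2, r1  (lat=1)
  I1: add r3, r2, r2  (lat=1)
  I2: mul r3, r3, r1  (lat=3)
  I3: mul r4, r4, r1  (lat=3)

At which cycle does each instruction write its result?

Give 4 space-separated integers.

Answer: 2 3 6 7

Derivation:
I0 mul r1: issue@1 deps=(None,None) exec_start@1 write@2
I1 add r3: issue@2 deps=(None,None) exec_start@2 write@3
I2 mul r3: issue@3 deps=(1,0) exec_start@3 write@6
I3 mul r4: issue@4 deps=(None,0) exec_start@4 write@7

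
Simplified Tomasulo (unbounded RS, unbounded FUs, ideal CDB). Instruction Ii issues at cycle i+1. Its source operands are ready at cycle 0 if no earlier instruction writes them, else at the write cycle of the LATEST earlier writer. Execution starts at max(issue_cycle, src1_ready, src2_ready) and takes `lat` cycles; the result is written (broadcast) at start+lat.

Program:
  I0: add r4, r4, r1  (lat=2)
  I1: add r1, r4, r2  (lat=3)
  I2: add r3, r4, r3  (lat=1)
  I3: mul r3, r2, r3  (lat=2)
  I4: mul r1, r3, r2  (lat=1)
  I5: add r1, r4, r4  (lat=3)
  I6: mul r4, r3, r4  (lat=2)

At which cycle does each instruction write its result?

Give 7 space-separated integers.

Answer: 3 6 4 6 7 9 9

Derivation:
I0 add r4: issue@1 deps=(None,None) exec_start@1 write@3
I1 add r1: issue@2 deps=(0,None) exec_start@3 write@6
I2 add r3: issue@3 deps=(0,None) exec_start@3 write@4
I3 mul r3: issue@4 deps=(None,2) exec_start@4 write@6
I4 mul r1: issue@5 deps=(3,None) exec_start@6 write@7
I5 add r1: issue@6 deps=(0,0) exec_start@6 write@9
I6 mul r4: issue@7 deps=(3,0) exec_start@7 write@9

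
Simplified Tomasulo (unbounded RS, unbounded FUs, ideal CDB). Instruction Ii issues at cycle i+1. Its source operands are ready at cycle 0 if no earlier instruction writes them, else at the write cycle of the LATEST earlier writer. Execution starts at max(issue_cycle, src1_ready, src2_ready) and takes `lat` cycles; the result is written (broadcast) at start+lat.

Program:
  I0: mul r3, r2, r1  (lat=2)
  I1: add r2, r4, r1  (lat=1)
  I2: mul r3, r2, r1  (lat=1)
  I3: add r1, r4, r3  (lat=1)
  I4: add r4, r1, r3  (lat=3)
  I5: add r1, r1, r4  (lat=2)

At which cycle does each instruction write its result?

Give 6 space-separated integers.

Answer: 3 3 4 5 8 10

Derivation:
I0 mul r3: issue@1 deps=(None,None) exec_start@1 write@3
I1 add r2: issue@2 deps=(None,None) exec_start@2 write@3
I2 mul r3: issue@3 deps=(1,None) exec_start@3 write@4
I3 add r1: issue@4 deps=(None,2) exec_start@4 write@5
I4 add r4: issue@5 deps=(3,2) exec_start@5 write@8
I5 add r1: issue@6 deps=(3,4) exec_start@8 write@10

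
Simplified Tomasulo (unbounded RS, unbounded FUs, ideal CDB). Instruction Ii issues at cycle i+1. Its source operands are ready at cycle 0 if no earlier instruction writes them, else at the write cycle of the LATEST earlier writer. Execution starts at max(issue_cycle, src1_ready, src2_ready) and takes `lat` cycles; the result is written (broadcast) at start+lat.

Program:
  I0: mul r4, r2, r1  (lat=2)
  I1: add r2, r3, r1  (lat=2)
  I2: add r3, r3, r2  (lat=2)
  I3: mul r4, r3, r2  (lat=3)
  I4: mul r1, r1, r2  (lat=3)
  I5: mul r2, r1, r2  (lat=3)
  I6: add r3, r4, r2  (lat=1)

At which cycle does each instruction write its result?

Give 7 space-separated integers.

I0 mul r4: issue@1 deps=(None,None) exec_start@1 write@3
I1 add r2: issue@2 deps=(None,None) exec_start@2 write@4
I2 add r3: issue@3 deps=(None,1) exec_start@4 write@6
I3 mul r4: issue@4 deps=(2,1) exec_start@6 write@9
I4 mul r1: issue@5 deps=(None,1) exec_start@5 write@8
I5 mul r2: issue@6 deps=(4,1) exec_start@8 write@11
I6 add r3: issue@7 deps=(3,5) exec_start@11 write@12

Answer: 3 4 6 9 8 11 12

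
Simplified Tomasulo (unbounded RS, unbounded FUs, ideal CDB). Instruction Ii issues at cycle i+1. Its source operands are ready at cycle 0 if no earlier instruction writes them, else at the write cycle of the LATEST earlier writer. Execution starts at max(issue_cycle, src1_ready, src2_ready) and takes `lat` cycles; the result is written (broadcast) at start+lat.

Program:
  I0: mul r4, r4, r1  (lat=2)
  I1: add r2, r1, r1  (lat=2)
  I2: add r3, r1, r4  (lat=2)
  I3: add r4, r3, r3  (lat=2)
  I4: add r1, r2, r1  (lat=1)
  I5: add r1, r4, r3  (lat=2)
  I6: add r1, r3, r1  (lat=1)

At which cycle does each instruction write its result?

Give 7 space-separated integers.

Answer: 3 4 5 7 6 9 10

Derivation:
I0 mul r4: issue@1 deps=(None,None) exec_start@1 write@3
I1 add r2: issue@2 deps=(None,None) exec_start@2 write@4
I2 add r3: issue@3 deps=(None,0) exec_start@3 write@5
I3 add r4: issue@4 deps=(2,2) exec_start@5 write@7
I4 add r1: issue@5 deps=(1,None) exec_start@5 write@6
I5 add r1: issue@6 deps=(3,2) exec_start@7 write@9
I6 add r1: issue@7 deps=(2,5) exec_start@9 write@10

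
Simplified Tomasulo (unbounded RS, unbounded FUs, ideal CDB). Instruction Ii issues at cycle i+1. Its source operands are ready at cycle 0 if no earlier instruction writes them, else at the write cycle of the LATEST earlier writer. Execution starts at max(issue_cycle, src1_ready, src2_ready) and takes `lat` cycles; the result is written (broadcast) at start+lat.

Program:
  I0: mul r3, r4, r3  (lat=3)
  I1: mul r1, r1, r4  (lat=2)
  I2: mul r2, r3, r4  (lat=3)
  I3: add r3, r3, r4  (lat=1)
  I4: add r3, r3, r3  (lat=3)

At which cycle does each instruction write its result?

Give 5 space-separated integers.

Answer: 4 4 7 5 8

Derivation:
I0 mul r3: issue@1 deps=(None,None) exec_start@1 write@4
I1 mul r1: issue@2 deps=(None,None) exec_start@2 write@4
I2 mul r2: issue@3 deps=(0,None) exec_start@4 write@7
I3 add r3: issue@4 deps=(0,None) exec_start@4 write@5
I4 add r3: issue@5 deps=(3,3) exec_start@5 write@8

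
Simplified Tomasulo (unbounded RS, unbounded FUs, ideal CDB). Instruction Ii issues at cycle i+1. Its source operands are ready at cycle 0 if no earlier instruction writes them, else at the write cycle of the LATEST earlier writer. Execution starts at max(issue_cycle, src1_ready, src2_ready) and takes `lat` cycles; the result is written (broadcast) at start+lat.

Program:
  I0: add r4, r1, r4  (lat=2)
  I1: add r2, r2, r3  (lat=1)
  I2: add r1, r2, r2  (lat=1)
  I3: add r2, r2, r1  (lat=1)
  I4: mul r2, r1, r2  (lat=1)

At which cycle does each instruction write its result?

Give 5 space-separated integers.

Answer: 3 3 4 5 6

Derivation:
I0 add r4: issue@1 deps=(None,None) exec_start@1 write@3
I1 add r2: issue@2 deps=(None,None) exec_start@2 write@3
I2 add r1: issue@3 deps=(1,1) exec_start@3 write@4
I3 add r2: issue@4 deps=(1,2) exec_start@4 write@5
I4 mul r2: issue@5 deps=(2,3) exec_start@5 write@6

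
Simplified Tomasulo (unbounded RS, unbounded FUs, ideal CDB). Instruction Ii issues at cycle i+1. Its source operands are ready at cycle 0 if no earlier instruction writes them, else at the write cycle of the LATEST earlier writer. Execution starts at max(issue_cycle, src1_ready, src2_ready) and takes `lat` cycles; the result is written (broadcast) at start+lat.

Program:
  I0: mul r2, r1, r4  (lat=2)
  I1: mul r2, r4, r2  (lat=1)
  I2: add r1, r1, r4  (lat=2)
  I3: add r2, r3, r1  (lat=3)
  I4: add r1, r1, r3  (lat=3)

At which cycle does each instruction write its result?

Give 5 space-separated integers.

I0 mul r2: issue@1 deps=(None,None) exec_start@1 write@3
I1 mul r2: issue@2 deps=(None,0) exec_start@3 write@4
I2 add r1: issue@3 deps=(None,None) exec_start@3 write@5
I3 add r2: issue@4 deps=(None,2) exec_start@5 write@8
I4 add r1: issue@5 deps=(2,None) exec_start@5 write@8

Answer: 3 4 5 8 8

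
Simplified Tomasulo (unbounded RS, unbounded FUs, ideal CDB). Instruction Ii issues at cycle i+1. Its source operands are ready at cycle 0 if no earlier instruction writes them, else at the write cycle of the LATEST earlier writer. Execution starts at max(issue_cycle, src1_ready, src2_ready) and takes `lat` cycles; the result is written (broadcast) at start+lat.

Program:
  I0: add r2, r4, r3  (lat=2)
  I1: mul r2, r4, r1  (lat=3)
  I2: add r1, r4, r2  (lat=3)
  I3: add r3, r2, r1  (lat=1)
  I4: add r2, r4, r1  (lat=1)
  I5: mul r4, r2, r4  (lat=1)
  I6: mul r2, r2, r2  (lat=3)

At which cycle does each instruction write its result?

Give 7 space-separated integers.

Answer: 3 5 8 9 9 10 12

Derivation:
I0 add r2: issue@1 deps=(None,None) exec_start@1 write@3
I1 mul r2: issue@2 deps=(None,None) exec_start@2 write@5
I2 add r1: issue@3 deps=(None,1) exec_start@5 write@8
I3 add r3: issue@4 deps=(1,2) exec_start@8 write@9
I4 add r2: issue@5 deps=(None,2) exec_start@8 write@9
I5 mul r4: issue@6 deps=(4,None) exec_start@9 write@10
I6 mul r2: issue@7 deps=(4,4) exec_start@9 write@12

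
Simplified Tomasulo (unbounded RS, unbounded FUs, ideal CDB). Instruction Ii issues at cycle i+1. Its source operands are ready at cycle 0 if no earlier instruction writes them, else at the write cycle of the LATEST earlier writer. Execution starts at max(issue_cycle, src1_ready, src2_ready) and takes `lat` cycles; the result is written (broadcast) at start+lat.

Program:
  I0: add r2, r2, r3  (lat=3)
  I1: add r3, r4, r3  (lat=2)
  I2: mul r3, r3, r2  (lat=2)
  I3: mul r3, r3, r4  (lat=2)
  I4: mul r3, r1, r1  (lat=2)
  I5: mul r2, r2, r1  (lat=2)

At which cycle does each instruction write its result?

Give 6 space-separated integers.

I0 add r2: issue@1 deps=(None,None) exec_start@1 write@4
I1 add r3: issue@2 deps=(None,None) exec_start@2 write@4
I2 mul r3: issue@3 deps=(1,0) exec_start@4 write@6
I3 mul r3: issue@4 deps=(2,None) exec_start@6 write@8
I4 mul r3: issue@5 deps=(None,None) exec_start@5 write@7
I5 mul r2: issue@6 deps=(0,None) exec_start@6 write@8

Answer: 4 4 6 8 7 8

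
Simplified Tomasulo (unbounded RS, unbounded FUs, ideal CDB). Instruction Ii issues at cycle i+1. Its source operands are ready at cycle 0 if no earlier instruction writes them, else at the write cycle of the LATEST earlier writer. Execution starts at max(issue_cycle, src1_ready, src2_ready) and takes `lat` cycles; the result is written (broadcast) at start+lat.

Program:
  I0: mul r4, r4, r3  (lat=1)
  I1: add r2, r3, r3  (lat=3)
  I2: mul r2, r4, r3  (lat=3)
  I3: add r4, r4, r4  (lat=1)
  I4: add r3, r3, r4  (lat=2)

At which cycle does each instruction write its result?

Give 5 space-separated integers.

Answer: 2 5 6 5 7

Derivation:
I0 mul r4: issue@1 deps=(None,None) exec_start@1 write@2
I1 add r2: issue@2 deps=(None,None) exec_start@2 write@5
I2 mul r2: issue@3 deps=(0,None) exec_start@3 write@6
I3 add r4: issue@4 deps=(0,0) exec_start@4 write@5
I4 add r3: issue@5 deps=(None,3) exec_start@5 write@7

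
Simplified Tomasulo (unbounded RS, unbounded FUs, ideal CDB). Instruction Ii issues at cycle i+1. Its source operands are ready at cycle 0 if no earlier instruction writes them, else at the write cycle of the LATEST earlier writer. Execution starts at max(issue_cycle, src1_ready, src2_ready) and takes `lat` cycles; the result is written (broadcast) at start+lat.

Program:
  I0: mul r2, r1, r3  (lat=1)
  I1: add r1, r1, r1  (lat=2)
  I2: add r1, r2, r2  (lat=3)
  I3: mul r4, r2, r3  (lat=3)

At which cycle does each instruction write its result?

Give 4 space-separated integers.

I0 mul r2: issue@1 deps=(None,None) exec_start@1 write@2
I1 add r1: issue@2 deps=(None,None) exec_start@2 write@4
I2 add r1: issue@3 deps=(0,0) exec_start@3 write@6
I3 mul r4: issue@4 deps=(0,None) exec_start@4 write@7

Answer: 2 4 6 7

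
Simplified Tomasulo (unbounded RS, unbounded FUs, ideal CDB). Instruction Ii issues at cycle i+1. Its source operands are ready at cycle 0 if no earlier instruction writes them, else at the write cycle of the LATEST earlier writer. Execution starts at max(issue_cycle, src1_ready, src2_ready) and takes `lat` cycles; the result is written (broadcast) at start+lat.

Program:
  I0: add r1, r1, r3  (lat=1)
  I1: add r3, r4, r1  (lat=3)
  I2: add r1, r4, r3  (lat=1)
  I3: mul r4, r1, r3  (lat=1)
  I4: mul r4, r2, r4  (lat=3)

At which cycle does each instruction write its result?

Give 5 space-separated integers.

Answer: 2 5 6 7 10

Derivation:
I0 add r1: issue@1 deps=(None,None) exec_start@1 write@2
I1 add r3: issue@2 deps=(None,0) exec_start@2 write@5
I2 add r1: issue@3 deps=(None,1) exec_start@5 write@6
I3 mul r4: issue@4 deps=(2,1) exec_start@6 write@7
I4 mul r4: issue@5 deps=(None,3) exec_start@7 write@10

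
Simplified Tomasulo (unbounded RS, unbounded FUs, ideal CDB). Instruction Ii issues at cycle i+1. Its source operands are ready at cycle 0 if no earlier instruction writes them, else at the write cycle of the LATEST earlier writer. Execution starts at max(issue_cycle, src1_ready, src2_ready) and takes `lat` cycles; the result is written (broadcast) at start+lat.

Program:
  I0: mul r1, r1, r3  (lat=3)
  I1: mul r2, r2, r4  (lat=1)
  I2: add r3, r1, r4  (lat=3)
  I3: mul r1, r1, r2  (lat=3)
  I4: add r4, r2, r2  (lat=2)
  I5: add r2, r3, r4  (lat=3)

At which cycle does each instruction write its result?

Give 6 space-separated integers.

I0 mul r1: issue@1 deps=(None,None) exec_start@1 write@4
I1 mul r2: issue@2 deps=(None,None) exec_start@2 write@3
I2 add r3: issue@3 deps=(0,None) exec_start@4 write@7
I3 mul r1: issue@4 deps=(0,1) exec_start@4 write@7
I4 add r4: issue@5 deps=(1,1) exec_start@5 write@7
I5 add r2: issue@6 deps=(2,4) exec_start@7 write@10

Answer: 4 3 7 7 7 10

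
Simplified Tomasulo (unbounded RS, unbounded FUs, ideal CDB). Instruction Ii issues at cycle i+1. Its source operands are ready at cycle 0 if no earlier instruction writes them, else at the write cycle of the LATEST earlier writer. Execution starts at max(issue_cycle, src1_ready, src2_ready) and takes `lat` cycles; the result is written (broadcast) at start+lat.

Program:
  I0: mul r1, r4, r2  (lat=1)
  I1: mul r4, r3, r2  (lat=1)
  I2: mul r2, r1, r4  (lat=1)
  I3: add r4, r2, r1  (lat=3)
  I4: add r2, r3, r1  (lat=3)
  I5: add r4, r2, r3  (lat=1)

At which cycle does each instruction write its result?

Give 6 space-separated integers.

Answer: 2 3 4 7 8 9

Derivation:
I0 mul r1: issue@1 deps=(None,None) exec_start@1 write@2
I1 mul r4: issue@2 deps=(None,None) exec_start@2 write@3
I2 mul r2: issue@3 deps=(0,1) exec_start@3 write@4
I3 add r4: issue@4 deps=(2,0) exec_start@4 write@7
I4 add r2: issue@5 deps=(None,0) exec_start@5 write@8
I5 add r4: issue@6 deps=(4,None) exec_start@8 write@9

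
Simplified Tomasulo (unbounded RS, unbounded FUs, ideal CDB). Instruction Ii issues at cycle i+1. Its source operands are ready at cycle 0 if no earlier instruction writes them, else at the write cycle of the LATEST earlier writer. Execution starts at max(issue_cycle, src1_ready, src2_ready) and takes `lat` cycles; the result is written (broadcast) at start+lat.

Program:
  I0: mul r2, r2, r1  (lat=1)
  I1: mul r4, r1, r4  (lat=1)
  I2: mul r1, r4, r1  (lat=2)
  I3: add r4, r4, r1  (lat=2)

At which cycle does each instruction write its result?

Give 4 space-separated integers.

I0 mul r2: issue@1 deps=(None,None) exec_start@1 write@2
I1 mul r4: issue@2 deps=(None,None) exec_start@2 write@3
I2 mul r1: issue@3 deps=(1,None) exec_start@3 write@5
I3 add r4: issue@4 deps=(1,2) exec_start@5 write@7

Answer: 2 3 5 7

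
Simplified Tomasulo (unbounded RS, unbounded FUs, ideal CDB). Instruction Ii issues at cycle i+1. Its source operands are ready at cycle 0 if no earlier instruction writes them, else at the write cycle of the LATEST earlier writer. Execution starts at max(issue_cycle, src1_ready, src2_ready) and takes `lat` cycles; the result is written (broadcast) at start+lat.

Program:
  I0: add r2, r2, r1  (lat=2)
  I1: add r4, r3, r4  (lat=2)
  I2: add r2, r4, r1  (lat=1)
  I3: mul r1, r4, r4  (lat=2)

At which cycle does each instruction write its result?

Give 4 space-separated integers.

I0 add r2: issue@1 deps=(None,None) exec_start@1 write@3
I1 add r4: issue@2 deps=(None,None) exec_start@2 write@4
I2 add r2: issue@3 deps=(1,None) exec_start@4 write@5
I3 mul r1: issue@4 deps=(1,1) exec_start@4 write@6

Answer: 3 4 5 6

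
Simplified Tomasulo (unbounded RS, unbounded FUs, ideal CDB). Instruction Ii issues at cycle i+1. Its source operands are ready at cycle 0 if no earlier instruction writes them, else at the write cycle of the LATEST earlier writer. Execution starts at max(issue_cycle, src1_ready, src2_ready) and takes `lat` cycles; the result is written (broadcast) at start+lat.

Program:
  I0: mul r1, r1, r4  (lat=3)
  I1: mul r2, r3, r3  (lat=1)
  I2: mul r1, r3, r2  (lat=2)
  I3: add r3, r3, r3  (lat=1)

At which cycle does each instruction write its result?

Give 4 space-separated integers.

Answer: 4 3 5 5

Derivation:
I0 mul r1: issue@1 deps=(None,None) exec_start@1 write@4
I1 mul r2: issue@2 deps=(None,None) exec_start@2 write@3
I2 mul r1: issue@3 deps=(None,1) exec_start@3 write@5
I3 add r3: issue@4 deps=(None,None) exec_start@4 write@5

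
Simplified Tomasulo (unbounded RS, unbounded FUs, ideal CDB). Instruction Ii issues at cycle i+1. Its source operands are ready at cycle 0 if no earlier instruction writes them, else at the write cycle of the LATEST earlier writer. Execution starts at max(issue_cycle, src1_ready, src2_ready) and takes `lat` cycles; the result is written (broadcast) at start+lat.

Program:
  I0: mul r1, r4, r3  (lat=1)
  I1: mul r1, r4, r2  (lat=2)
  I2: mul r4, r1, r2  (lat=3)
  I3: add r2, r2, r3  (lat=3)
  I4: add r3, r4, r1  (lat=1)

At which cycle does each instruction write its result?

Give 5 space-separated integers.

I0 mul r1: issue@1 deps=(None,None) exec_start@1 write@2
I1 mul r1: issue@2 deps=(None,None) exec_start@2 write@4
I2 mul r4: issue@3 deps=(1,None) exec_start@4 write@7
I3 add r2: issue@4 deps=(None,None) exec_start@4 write@7
I4 add r3: issue@5 deps=(2,1) exec_start@7 write@8

Answer: 2 4 7 7 8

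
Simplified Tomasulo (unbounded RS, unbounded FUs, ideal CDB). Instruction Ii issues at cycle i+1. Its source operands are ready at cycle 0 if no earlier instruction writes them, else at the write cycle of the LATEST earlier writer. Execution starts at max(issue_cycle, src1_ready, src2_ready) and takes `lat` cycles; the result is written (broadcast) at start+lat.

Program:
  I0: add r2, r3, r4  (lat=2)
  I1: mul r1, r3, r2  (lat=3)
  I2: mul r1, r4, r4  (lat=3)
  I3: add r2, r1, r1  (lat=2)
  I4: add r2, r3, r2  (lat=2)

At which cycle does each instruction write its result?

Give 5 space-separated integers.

Answer: 3 6 6 8 10

Derivation:
I0 add r2: issue@1 deps=(None,None) exec_start@1 write@3
I1 mul r1: issue@2 deps=(None,0) exec_start@3 write@6
I2 mul r1: issue@3 deps=(None,None) exec_start@3 write@6
I3 add r2: issue@4 deps=(2,2) exec_start@6 write@8
I4 add r2: issue@5 deps=(None,3) exec_start@8 write@10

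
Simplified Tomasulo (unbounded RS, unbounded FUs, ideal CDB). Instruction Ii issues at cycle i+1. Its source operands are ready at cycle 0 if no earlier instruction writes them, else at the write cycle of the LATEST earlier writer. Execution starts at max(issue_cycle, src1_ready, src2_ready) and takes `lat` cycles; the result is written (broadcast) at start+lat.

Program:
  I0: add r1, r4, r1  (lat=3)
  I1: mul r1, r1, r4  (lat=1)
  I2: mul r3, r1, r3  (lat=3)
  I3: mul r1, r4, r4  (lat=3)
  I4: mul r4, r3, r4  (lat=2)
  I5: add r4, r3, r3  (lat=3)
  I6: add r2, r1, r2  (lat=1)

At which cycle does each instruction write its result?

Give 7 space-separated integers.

I0 add r1: issue@1 deps=(None,None) exec_start@1 write@4
I1 mul r1: issue@2 deps=(0,None) exec_start@4 write@5
I2 mul r3: issue@3 deps=(1,None) exec_start@5 write@8
I3 mul r1: issue@4 deps=(None,None) exec_start@4 write@7
I4 mul r4: issue@5 deps=(2,None) exec_start@8 write@10
I5 add r4: issue@6 deps=(2,2) exec_start@8 write@11
I6 add r2: issue@7 deps=(3,None) exec_start@7 write@8

Answer: 4 5 8 7 10 11 8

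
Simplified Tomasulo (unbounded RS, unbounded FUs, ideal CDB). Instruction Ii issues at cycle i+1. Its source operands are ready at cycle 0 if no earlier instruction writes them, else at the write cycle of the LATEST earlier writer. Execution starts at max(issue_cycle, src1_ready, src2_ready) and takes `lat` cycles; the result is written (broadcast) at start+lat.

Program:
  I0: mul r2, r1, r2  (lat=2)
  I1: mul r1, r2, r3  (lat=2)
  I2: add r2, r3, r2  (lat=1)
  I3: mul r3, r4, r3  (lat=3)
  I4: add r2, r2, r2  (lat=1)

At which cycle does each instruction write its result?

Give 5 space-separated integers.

Answer: 3 5 4 7 6

Derivation:
I0 mul r2: issue@1 deps=(None,None) exec_start@1 write@3
I1 mul r1: issue@2 deps=(0,None) exec_start@3 write@5
I2 add r2: issue@3 deps=(None,0) exec_start@3 write@4
I3 mul r3: issue@4 deps=(None,None) exec_start@4 write@7
I4 add r2: issue@5 deps=(2,2) exec_start@5 write@6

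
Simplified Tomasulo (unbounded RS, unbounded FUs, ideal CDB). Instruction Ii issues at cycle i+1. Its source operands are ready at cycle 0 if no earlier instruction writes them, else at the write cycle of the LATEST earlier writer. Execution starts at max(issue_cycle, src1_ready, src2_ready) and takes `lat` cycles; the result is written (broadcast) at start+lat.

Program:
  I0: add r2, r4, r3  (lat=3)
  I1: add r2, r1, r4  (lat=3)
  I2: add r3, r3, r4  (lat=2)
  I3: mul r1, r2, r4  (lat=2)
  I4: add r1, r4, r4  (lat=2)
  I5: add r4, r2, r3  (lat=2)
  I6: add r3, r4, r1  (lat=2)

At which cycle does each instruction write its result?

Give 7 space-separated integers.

Answer: 4 5 5 7 7 8 10

Derivation:
I0 add r2: issue@1 deps=(None,None) exec_start@1 write@4
I1 add r2: issue@2 deps=(None,None) exec_start@2 write@5
I2 add r3: issue@3 deps=(None,None) exec_start@3 write@5
I3 mul r1: issue@4 deps=(1,None) exec_start@5 write@7
I4 add r1: issue@5 deps=(None,None) exec_start@5 write@7
I5 add r4: issue@6 deps=(1,2) exec_start@6 write@8
I6 add r3: issue@7 deps=(5,4) exec_start@8 write@10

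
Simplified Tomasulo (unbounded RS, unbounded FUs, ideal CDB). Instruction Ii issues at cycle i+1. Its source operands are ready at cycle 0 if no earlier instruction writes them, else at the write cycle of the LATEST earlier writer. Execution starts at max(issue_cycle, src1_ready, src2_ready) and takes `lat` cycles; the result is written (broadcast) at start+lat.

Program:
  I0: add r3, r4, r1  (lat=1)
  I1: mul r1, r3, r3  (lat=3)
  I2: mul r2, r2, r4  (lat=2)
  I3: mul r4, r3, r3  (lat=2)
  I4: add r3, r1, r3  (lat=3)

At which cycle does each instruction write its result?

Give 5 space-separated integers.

I0 add r3: issue@1 deps=(None,None) exec_start@1 write@2
I1 mul r1: issue@2 deps=(0,0) exec_start@2 write@5
I2 mul r2: issue@3 deps=(None,None) exec_start@3 write@5
I3 mul r4: issue@4 deps=(0,0) exec_start@4 write@6
I4 add r3: issue@5 deps=(1,0) exec_start@5 write@8

Answer: 2 5 5 6 8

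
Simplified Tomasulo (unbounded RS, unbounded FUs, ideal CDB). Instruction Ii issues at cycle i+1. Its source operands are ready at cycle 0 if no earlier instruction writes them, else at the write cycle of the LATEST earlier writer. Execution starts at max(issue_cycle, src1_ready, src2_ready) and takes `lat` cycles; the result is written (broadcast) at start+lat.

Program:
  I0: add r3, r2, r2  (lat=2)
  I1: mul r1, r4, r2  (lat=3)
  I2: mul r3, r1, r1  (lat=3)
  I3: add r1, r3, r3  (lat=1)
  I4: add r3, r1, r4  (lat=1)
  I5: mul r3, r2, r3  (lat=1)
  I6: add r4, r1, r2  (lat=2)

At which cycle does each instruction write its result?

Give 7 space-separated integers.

I0 add r3: issue@1 deps=(None,None) exec_start@1 write@3
I1 mul r1: issue@2 deps=(None,None) exec_start@2 write@5
I2 mul r3: issue@3 deps=(1,1) exec_start@5 write@8
I3 add r1: issue@4 deps=(2,2) exec_start@8 write@9
I4 add r3: issue@5 deps=(3,None) exec_start@9 write@10
I5 mul r3: issue@6 deps=(None,4) exec_start@10 write@11
I6 add r4: issue@7 deps=(3,None) exec_start@9 write@11

Answer: 3 5 8 9 10 11 11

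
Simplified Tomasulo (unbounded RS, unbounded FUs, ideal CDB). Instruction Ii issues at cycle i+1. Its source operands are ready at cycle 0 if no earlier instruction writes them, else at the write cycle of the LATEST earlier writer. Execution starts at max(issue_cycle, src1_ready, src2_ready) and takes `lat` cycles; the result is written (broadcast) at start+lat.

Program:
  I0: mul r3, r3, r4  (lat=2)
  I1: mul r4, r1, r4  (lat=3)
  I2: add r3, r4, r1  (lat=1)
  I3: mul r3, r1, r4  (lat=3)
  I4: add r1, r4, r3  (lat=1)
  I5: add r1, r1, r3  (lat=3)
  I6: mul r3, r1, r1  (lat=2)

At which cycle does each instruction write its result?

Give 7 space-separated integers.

I0 mul r3: issue@1 deps=(None,None) exec_start@1 write@3
I1 mul r4: issue@2 deps=(None,None) exec_start@2 write@5
I2 add r3: issue@3 deps=(1,None) exec_start@5 write@6
I3 mul r3: issue@4 deps=(None,1) exec_start@5 write@8
I4 add r1: issue@5 deps=(1,3) exec_start@8 write@9
I5 add r1: issue@6 deps=(4,3) exec_start@9 write@12
I6 mul r3: issue@7 deps=(5,5) exec_start@12 write@14

Answer: 3 5 6 8 9 12 14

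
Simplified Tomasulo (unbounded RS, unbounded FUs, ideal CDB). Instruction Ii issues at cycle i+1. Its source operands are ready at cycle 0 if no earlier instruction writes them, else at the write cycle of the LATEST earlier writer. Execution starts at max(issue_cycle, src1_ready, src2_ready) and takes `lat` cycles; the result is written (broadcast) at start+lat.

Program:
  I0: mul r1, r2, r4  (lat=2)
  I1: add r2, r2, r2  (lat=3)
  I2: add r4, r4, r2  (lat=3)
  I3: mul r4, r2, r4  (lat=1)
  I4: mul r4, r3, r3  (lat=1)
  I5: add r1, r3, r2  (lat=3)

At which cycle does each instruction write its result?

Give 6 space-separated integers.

Answer: 3 5 8 9 6 9

Derivation:
I0 mul r1: issue@1 deps=(None,None) exec_start@1 write@3
I1 add r2: issue@2 deps=(None,None) exec_start@2 write@5
I2 add r4: issue@3 deps=(None,1) exec_start@5 write@8
I3 mul r4: issue@4 deps=(1,2) exec_start@8 write@9
I4 mul r4: issue@5 deps=(None,None) exec_start@5 write@6
I5 add r1: issue@6 deps=(None,1) exec_start@6 write@9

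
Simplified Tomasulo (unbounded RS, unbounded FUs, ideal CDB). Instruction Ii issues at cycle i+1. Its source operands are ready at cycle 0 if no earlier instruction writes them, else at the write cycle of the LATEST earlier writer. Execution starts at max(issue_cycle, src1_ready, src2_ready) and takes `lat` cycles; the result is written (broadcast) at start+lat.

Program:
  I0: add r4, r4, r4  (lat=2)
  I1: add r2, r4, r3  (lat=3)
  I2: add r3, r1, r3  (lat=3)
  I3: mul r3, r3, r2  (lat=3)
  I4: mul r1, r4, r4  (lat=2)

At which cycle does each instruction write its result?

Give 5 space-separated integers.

I0 add r4: issue@1 deps=(None,None) exec_start@1 write@3
I1 add r2: issue@2 deps=(0,None) exec_start@3 write@6
I2 add r3: issue@3 deps=(None,None) exec_start@3 write@6
I3 mul r3: issue@4 deps=(2,1) exec_start@6 write@9
I4 mul r1: issue@5 deps=(0,0) exec_start@5 write@7

Answer: 3 6 6 9 7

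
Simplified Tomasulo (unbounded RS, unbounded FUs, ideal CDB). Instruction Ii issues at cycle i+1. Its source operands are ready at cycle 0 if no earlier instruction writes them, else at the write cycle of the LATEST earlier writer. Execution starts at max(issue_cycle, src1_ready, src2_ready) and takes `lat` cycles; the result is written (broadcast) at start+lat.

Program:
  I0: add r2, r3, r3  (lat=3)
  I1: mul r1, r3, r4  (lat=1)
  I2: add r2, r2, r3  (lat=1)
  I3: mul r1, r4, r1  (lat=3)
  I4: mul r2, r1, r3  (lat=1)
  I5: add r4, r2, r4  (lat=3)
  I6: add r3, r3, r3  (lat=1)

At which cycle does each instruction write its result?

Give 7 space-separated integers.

I0 add r2: issue@1 deps=(None,None) exec_start@1 write@4
I1 mul r1: issue@2 deps=(None,None) exec_start@2 write@3
I2 add r2: issue@3 deps=(0,None) exec_start@4 write@5
I3 mul r1: issue@4 deps=(None,1) exec_start@4 write@7
I4 mul r2: issue@5 deps=(3,None) exec_start@7 write@8
I5 add r4: issue@6 deps=(4,None) exec_start@8 write@11
I6 add r3: issue@7 deps=(None,None) exec_start@7 write@8

Answer: 4 3 5 7 8 11 8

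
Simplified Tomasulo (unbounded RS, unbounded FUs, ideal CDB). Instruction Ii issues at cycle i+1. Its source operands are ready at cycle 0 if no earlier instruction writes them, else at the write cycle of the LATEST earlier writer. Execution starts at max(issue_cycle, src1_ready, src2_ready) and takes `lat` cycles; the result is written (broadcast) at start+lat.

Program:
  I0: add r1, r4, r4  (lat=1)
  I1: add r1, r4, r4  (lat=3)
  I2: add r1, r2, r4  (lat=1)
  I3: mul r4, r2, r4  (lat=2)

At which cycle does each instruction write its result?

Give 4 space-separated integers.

Answer: 2 5 4 6

Derivation:
I0 add r1: issue@1 deps=(None,None) exec_start@1 write@2
I1 add r1: issue@2 deps=(None,None) exec_start@2 write@5
I2 add r1: issue@3 deps=(None,None) exec_start@3 write@4
I3 mul r4: issue@4 deps=(None,None) exec_start@4 write@6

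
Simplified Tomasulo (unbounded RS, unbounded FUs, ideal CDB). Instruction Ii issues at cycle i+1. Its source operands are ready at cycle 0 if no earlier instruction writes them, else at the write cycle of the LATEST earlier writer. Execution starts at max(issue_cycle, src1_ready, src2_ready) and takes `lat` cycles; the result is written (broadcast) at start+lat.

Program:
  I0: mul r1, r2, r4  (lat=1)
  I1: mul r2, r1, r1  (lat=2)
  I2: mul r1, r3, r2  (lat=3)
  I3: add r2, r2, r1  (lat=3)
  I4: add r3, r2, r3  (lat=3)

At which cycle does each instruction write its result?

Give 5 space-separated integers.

I0 mul r1: issue@1 deps=(None,None) exec_start@1 write@2
I1 mul r2: issue@2 deps=(0,0) exec_start@2 write@4
I2 mul r1: issue@3 deps=(None,1) exec_start@4 write@7
I3 add r2: issue@4 deps=(1,2) exec_start@7 write@10
I4 add r3: issue@5 deps=(3,None) exec_start@10 write@13

Answer: 2 4 7 10 13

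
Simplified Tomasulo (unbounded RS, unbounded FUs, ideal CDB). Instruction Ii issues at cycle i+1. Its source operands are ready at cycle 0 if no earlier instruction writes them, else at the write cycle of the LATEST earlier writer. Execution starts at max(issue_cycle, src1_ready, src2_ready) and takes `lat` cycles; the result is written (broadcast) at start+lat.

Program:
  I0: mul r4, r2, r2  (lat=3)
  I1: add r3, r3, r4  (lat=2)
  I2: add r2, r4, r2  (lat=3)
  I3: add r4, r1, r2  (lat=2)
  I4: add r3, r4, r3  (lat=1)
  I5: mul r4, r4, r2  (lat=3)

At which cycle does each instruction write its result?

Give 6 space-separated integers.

I0 mul r4: issue@1 deps=(None,None) exec_start@1 write@4
I1 add r3: issue@2 deps=(None,0) exec_start@4 write@6
I2 add r2: issue@3 deps=(0,None) exec_start@4 write@7
I3 add r4: issue@4 deps=(None,2) exec_start@7 write@9
I4 add r3: issue@5 deps=(3,1) exec_start@9 write@10
I5 mul r4: issue@6 deps=(3,2) exec_start@9 write@12

Answer: 4 6 7 9 10 12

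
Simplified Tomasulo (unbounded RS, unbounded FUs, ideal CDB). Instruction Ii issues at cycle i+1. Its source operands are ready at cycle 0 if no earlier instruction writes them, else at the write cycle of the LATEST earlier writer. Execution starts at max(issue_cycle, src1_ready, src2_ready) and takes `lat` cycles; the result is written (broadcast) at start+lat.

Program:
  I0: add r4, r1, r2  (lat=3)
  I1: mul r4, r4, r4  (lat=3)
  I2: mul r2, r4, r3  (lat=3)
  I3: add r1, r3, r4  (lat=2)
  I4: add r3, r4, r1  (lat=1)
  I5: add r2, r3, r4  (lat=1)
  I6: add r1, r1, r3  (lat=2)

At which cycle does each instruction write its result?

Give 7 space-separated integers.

I0 add r4: issue@1 deps=(None,None) exec_start@1 write@4
I1 mul r4: issue@2 deps=(0,0) exec_start@4 write@7
I2 mul r2: issue@3 deps=(1,None) exec_start@7 write@10
I3 add r1: issue@4 deps=(None,1) exec_start@7 write@9
I4 add r3: issue@5 deps=(1,3) exec_start@9 write@10
I5 add r2: issue@6 deps=(4,1) exec_start@10 write@11
I6 add r1: issue@7 deps=(3,4) exec_start@10 write@12

Answer: 4 7 10 9 10 11 12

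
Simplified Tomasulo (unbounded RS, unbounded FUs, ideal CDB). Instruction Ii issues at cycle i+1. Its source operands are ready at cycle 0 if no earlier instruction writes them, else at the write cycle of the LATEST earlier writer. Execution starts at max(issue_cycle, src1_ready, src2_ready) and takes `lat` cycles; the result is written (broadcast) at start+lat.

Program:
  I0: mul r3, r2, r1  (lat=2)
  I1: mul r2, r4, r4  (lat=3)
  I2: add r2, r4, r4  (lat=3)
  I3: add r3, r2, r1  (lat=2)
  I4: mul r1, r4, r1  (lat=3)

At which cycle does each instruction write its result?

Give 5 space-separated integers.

I0 mul r3: issue@1 deps=(None,None) exec_start@1 write@3
I1 mul r2: issue@2 deps=(None,None) exec_start@2 write@5
I2 add r2: issue@3 deps=(None,None) exec_start@3 write@6
I3 add r3: issue@4 deps=(2,None) exec_start@6 write@8
I4 mul r1: issue@5 deps=(None,None) exec_start@5 write@8

Answer: 3 5 6 8 8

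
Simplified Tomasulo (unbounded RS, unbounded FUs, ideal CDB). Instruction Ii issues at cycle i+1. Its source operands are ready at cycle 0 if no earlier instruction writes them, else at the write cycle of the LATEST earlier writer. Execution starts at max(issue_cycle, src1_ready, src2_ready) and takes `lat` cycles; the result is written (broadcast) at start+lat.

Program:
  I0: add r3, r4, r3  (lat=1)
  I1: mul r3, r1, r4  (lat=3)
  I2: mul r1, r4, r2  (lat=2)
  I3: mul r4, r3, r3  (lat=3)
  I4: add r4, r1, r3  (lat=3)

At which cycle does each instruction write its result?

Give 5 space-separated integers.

I0 add r3: issue@1 deps=(None,None) exec_start@1 write@2
I1 mul r3: issue@2 deps=(None,None) exec_start@2 write@5
I2 mul r1: issue@3 deps=(None,None) exec_start@3 write@5
I3 mul r4: issue@4 deps=(1,1) exec_start@5 write@8
I4 add r4: issue@5 deps=(2,1) exec_start@5 write@8

Answer: 2 5 5 8 8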